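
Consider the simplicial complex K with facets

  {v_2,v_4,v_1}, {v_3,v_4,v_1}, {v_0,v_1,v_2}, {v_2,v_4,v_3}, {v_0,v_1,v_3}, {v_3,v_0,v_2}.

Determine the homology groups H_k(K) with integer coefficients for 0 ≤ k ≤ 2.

H_0 ≅ Z,  H_1 = 0,  H_2 ≅ Z.

K has 5 vertices, 9 edges, 6 triangles.
rank ∂_0 = 0, rank ∂_1 = 4 ⇒ b_0 = 5 − 0 − 4 = 1; all invariant factors of ∂_1 are 1 so no torsion. So H_0 ≅ Z.
rank ∂_1 = 4, rank ∂_2 = 5 ⇒ b_1 = 9 − 4 − 5 = 0; all invariant factors of ∂_2 are 1 so no torsion. So H_1 ≅ 0.
rank ∂_2 = 5, rank ∂_3 = 0 ⇒ b_2 = 6 − 5 − 0 = 1. So H_2 ≅ Z.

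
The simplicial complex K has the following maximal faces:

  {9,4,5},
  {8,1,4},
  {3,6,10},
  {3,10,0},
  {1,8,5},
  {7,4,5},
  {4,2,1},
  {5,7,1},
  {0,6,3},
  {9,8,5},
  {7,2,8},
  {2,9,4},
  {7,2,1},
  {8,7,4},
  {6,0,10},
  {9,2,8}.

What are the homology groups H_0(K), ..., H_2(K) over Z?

Order the vertices as 0 < 1 < 2 < 3 < 4 < 5 < 6 < 7 < 8 < 9 < 10. Listing each simplex with vertices in this order, K has dimension 2 with simplices:

  0-simplices (11): [0], [1], [2], [3], [4], [5], [6], [7], [8], [9], [10]
  1-simplices (24): (24 of them)
  2-simplices (16): [0,3,6], [0,3,10], [0,6,10], [1,2,4], [1,2,7], [1,4,8], [1,5,7], [1,5,8], [2,4,9], [2,7,8], [2,8,9], [3,6,10], [4,5,7], [4,5,9], [4,7,8], [5,8,9]

so the chain groups are C_0 ≅ Z^11, C_1 ≅ Z^24, C_2 ≅ Z^16.

∂_1: C_1 → C_0 sends each edge [p,q] (with p < q) to q − p. For instance
  ∂[3,6] = [6] − [3].
The resulting 11×24 matrix has rank 9, and its Smith normal form has invariant factors (1,1,1,1,1,1,1,1,1).

The boundary map ∂_2: C_2 → C_1 maps a triangle to the signed sum of its edges. For instance
  ∂[1,5,7] = [5,7] − [1,7] + [1,5],
  ∂[0,6,10] = [6,10] − [0,10] + [0,6].
As a 24×16 matrix over Z this has rank 15, with invariant factors (1,1,1,1,1,1,1,1,1,1,1,1,1,1,2).

Computing H_k = (kernel of ∂_k) / (image of ∂_{k+1}):

  H_0: rank C_0 − rank ∂_1 = 11 − 9 = 2, and the invariant factors of ∂_1 are all 1, so H_0 ≅ Z^2.
  H_1: rank ker ∂_1 − rank ∂_2 = (24 − 9) − 15 = 0, and ∂_2 has invariant factor 2 > 1, so H_1 ≅ Z/2Z.
  H_2: rank ker ∂_2 − rank ∂_3 = (16 − 15) − 0 = 1, and there is no ∂_3, so H_2 ≅ Z.

(K is a triangulation of the disjoint union of the 2-sphere S^2 and the real projective plane RP^2.)

H_0 ≅ Z^2,  H_1 ≅ Z/2Z,  H_2 ≅ Z.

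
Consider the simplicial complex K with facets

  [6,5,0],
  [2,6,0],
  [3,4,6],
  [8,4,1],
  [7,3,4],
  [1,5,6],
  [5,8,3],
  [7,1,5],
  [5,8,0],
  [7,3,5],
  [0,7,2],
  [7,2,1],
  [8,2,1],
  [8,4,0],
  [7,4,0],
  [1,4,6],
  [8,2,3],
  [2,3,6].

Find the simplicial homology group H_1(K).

H_1 = Z^2.

K has 9 vertices, 27 edges, 18 triangles.
rank ∂_1 = 8, rank ∂_2 = 17 ⇒ b_1 = 27 − 8 − 17 = 2; all invariant factors of ∂_2 are 1 so no torsion. So H_1 = Z^2.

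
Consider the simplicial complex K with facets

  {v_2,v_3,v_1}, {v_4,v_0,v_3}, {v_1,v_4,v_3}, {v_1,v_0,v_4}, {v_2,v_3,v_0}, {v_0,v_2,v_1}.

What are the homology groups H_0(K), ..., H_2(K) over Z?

H_0 ≅ Z,  H_1 = 0,  H_2 ≅ Z.

We work with the vertex ordering v_0 < v_1 < v_2 < v_3 < v_4. The simplices of K, each written with vertices in increasing order, are:

  0-simplices (5): [v_0], [v_1], [v_2], [v_3], [v_4]
  1-simplices (9): [v_0,v_1], [v_0,v_2], [v_0,v_3], [v_0,v_4], [v_1,v_2], [v_1,v_3], [v_1,v_4], [v_2,v_3], [v_3,v_4]
  2-simplices (6): [v_0,v_1,v_2], [v_0,v_1,v_4], [v_0,v_2,v_3], [v_0,v_3,v_4], [v_1,v_2,v_3], [v_1,v_3,v_4]

so the chain groups are C_0 ≅ Z^5, C_1 ≅ Z^9, C_2 ≅ Z^6.

∂_1: C_1 → C_0 is given by ∂[p,q] = [q] − [p]. For instance
  ∂[v_1,v_3] = [v_3] − [v_1].
The 5×9 boundary matrix has rank 4 and Smith normal form diag(1,1,1,1).

The boundary map ∂_2: C_2 → C_1 acts by ∂[p,q,r] = [q,r] − [p,r] + [p,q]. For instance
  ∂[v_0,v_1,v_2] = [v_1,v_2] − [v_0,v_2] + [v_0,v_1],
  ∂[v_1,v_2,v_3] = [v_2,v_3] − [v_1,v_3] + [v_1,v_2].
This gives a 9×6 integer matrix of rank 5; reducing to Smith normal form yields diagonal entries (1,1,1,1,1).

Now H_k = ker ∂_k / im ∂_{k+1}, so:

  H_0: rank C_0 − rank ∂_1 = 5 − 4 = 1, and the invariant factors of ∂_1 are all 1, so H_0 = Z.
  H_1: rank ker ∂_1 − rank ∂_2 = (9 − 4) − 5 = 0, and the invariant factors of ∂_2 are all 1, so H_1 = 0.
  H_2: rank ker ∂_2 − rank ∂_3 = (6 − 5) − 0 = 1, and there is no ∂_3, so H_2 = Z.

(K is a triangulation of the 2-sphere S^2.)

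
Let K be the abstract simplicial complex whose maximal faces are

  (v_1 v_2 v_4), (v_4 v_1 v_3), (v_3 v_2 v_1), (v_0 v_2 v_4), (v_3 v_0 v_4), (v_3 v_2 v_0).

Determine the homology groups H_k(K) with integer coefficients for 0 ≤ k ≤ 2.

H_0 ≅ Z,  H_1 = 0,  H_2 ≅ Z.

We work with the vertex ordering v_0 < v_1 < v_2 < v_3 < v_4. The simplices of K, each written with vertices in increasing order, are:

  0-simplices (5): [v_0], [v_1], [v_2], [v_3], [v_4]
  1-simplices (9): [v_0,v_2], [v_0,v_3], [v_0,v_4], [v_1,v_2], [v_1,v_3], [v_1,v_4], [v_2,v_3], [v_2,v_4], [v_3,v_4]
  2-simplices (6): [v_0,v_2,v_3], [v_0,v_2,v_4], [v_0,v_3,v_4], [v_1,v_2,v_3], [v_1,v_2,v_4], [v_1,v_3,v_4]

giving chain groups C_0 ≅ Z^5, C_1 ≅ Z^9, C_2 ≅ Z^6.

∂_1: C_1 → C_0 is given by ∂[p,q] = [q] − [p]. For instance
  ∂[v_0,v_2] = [v_2] − [v_0].
This gives a 5×9 integer matrix of rank 4; reducing to Smith normal form yields diagonal entries (1,1,1,1).

The boundary map ∂_2: C_2 → C_1 acts by ∂[p,q,r] = [q,r] − [p,r] + [p,q]. For instance
  ∂[v_1,v_2,v_3] = [v_2,v_3] − [v_1,v_3] + [v_1,v_2],
  ∂[v_1,v_2,v_4] = [v_2,v_4] − [v_1,v_4] + [v_1,v_2].
As a 9×6 matrix over Z this has rank 5, with invariant factors (1,1,1,1,1).

Reading off H_k = ker ∂_k / im ∂_{k+1}:

  H_0: rank C_0 − rank ∂_1 = 5 − 4 = 1, and the invariant factors of ∂_1 are all 1, so H_0 ≅ Z.
  H_1: rank ker ∂_1 − rank ∂_2 = (9 − 4) − 5 = 0, and the invariant factors of ∂_2 are all 1, so H_1 ≅ 0.
  H_2: rank ker ∂_2 − rank ∂_3 = (6 − 5) − 0 = 1, and there is no ∂_3, so H_2 ≅ Z.

As a check, the Euler characteristic is 5 − 9 + 6 = 2, which agrees with 1 − 0 + 1 = 2.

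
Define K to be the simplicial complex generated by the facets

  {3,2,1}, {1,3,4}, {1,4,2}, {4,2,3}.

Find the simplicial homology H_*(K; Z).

H_0 ≅ Z,  H_1 = 0,  H_2 ≅ Z.

Order the vertices as 1 < 2 < 3 < 4. Listing each simplex with vertices in this order, K has dimension 2 with simplices:

  0-simplices (4): [1], [2], [3], [4]
  1-simplices (6): [1,2], [1,3], [1,4], [2,3], [2,4], [3,4]
  2-simplices (4): [1,2,3], [1,2,4], [1,3,4], [2,3,4]

giving chain groups C_0 ≅ Z^4, C_1 ≅ Z^6, C_2 ≅ Z^4.

The boundary map ∂_1: C_1 → C_0 sends each edge [p,q] (with p < q) to q − p. For instance
  ∂[2,3] = [3] − [2].
The 4×6 boundary matrix has rank 3 and Smith normal form diag(1,1,1).

The boundary map ∂_2: C_2 → C_1 sends each 2-simplex [p,q,r] to [q,r] − [p,r] + [p,q]. For instance
  ∂[2,3,4] = [3,4] − [2,4] + [2,3],
  ∂[1,2,3] = [2,3] − [1,3] + [1,2].
The 6×4 boundary matrix has rank 3 and Smith normal form diag(1,1,1).

From H_k ≅ ker(∂_k) / im(∂_{k+1}) we obtain:

  H_0: rank C_0 − rank ∂_1 = 4 − 3 = 1, and the invariant factors of ∂_1 are all 1, so H_0 ≅ Z.
  H_1: rank ker ∂_1 − rank ∂_2 = (6 − 3) − 3 = 0, and the invariant factors of ∂_2 are all 1, so H_1 ≅ 0.
  H_2: rank ker ∂_2 − rank ∂_3 = (4 − 3) − 0 = 1, and there is no ∂_3, so H_2 ≅ Z.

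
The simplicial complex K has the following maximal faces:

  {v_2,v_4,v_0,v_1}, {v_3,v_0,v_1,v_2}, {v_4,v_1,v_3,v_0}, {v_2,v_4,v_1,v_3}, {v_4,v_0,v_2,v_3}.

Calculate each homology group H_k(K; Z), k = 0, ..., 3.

H_0 = Z,  H_1 = 0,  H_2 = 0,  H_3 = Z.

Fix the vertex order v_0 < v_1 < v_2 < v_3 < v_4 and write every simplex with vertices in increasing order. Then dim K = 3 and the simplices of K are:

  0-simplices (5): [v_0], [v_1], [v_2], [v_3], [v_4]
  1-simplices (10): [v_0,v_1], [v_0,v_2], [v_0,v_3], [v_0,v_4], [v_1,v_2], [v_1,v_3], [v_1,v_4], [v_2,v_3], [v_2,v_4], [v_3,v_4]
  2-simplices (10): [v_0,v_1,v_2], [v_0,v_1,v_3], [v_0,v_1,v_4], [v_0,v_2,v_3], [v_0,v_2,v_4], [v_0,v_3,v_4], [v_1,v_2,v_3], [v_1,v_2,v_4], [v_1,v_3,v_4], [v_2,v_3,v_4]
  3-simplices (5): [v_0,v_1,v_2,v_3], [v_0,v_1,v_2,v_4], [v_0,v_1,v_3,v_4], [v_0,v_2,v_3,v_4], [v_1,v_2,v_3,v_4]

Hence C_0 ≅ Z^5, C_1 ≅ Z^10, C_2 ≅ Z^10, C_3 ≅ Z^5.

∂_1: C_1 → C_0 maps an edge to its endpoints' difference, ∂[p,q] = q − p. For instance
  ∂[v_0,v_4] = [v_4] − [v_0].
The resulting 5×10 matrix has rank 4, and its Smith normal form has invariant factors (1,1,1,1).

The boundary map ∂_2: C_2 → C_1 acts by ∂[p,q,r] = [q,r] − [p,r] + [p,q]. For instance
  ∂[v_0,v_3,v_4] = [v_3,v_4] − [v_0,v_4] + [v_0,v_3],
  ∂[v_1,v_2,v_4] = [v_2,v_4] − [v_1,v_4] + [v_1,v_2].
As a 10×10 matrix over Z this has rank 6, with invariant factors (1,1,1,1,1,1).

Boundary ∂_3: C_3 → C_2 sends each 3-simplex σ to the alternating sum Σ_i (−1)^i (σ with its i-th vertex removed). For instance
  ∂[v_0,v_1,v_2,v_3] = [v_1,v_2,v_3] − [v_0,v_2,v_3] + [v_0,v_1,v_3] − [v_0,v_1,v_2],
  ∂[v_0,v_1,v_2,v_4] = [v_1,v_2,v_4] − [v_0,v_2,v_4] + [v_0,v_1,v_4] − [v_0,v_1,v_2].
As a 10×5 matrix over Z this has rank 4, with invariant factors (1,1,1,1).

Now H_k = ker ∂_k / im ∂_{k+1}, so:

  H_0: rank C_0 − rank ∂_1 = 5 − 4 = 1, and the invariant factors of ∂_1 are all 1, so H_0 ≅ Z.
  H_1: rank ker ∂_1 − rank ∂_2 = (10 − 4) − 6 = 0, and the invariant factors of ∂_2 are all 1, so H_1 ≅ 0.
  H_2: rank ker ∂_2 − rank ∂_3 = (10 − 6) − 4 = 0, and the invariant factors of ∂_3 are all 1, so H_2 ≅ 0.
  H_3: rank ker ∂_3 − rank ∂_4 = (5 − 4) − 0 = 1, and there is no ∂_4, so H_3 ≅ Z.

As a check, the Euler characteristic is 5 − 10 + 10 − 5 = 0, which agrees with 1 − 0 + 0 − 1 = 0.
(K is a triangulation of the 3-sphere S^3.)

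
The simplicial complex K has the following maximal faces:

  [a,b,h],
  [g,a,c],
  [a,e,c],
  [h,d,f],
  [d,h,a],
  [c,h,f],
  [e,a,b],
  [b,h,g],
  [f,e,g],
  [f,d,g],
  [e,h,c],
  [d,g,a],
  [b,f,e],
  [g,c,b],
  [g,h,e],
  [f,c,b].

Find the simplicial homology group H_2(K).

Order the vertices as a < b < c < d < e < f < g < h. Listing each simplex with vertices in this order, K has dimension 2 with simplices:

  0-simplices (8): a, b, c, d, e, f, g, h
  1-simplices (24): ab, ac, ad, ae, ag, ah, bc, be, bf, bg, bh, ce, cf, cg, ch, df, dg, dh, ef, eg, eh, fg, fh, gh
  2-simplices (16): abe, abh, ace, acg, adg, adh, bcf, bcg, bef, bgh, ceh, cfh, dfg, dfh, efg, egh

so the chain groups are C_0 ≅ Z^8, C_1 ≅ Z^24, C_2 ≅ Z^16.

∂_1: C_1 → C_0 maps an edge to its endpoints' difference, ∂[p,q] = q − p. For instance
  ∂be = e − b.
The resulting 8×24 matrix has rank 7, and its Smith normal form has invariant factors (1,1,1,1,1,1,1).

Boundary ∂_2: C_2 → C_1 maps a triangle to the signed sum of its edges. For instance
  ∂ceh = eh − ch + ce,
  ∂bef = ef − bf + be.
The resulting 24×16 matrix has rank 15, and its Smith normal form has invariant factors (1,1,1,1,1,1,1,1,1,1,1,1,1,1,1).

From H_k ≅ ker(∂_k) / im(∂_{k+1}) we obtain:

  H_2: rank ker ∂_2 − rank ∂_3 = (16 − 15) − 0 = 1, and there is no ∂_3, so H_2 = Z.

H_2 ≅ Z.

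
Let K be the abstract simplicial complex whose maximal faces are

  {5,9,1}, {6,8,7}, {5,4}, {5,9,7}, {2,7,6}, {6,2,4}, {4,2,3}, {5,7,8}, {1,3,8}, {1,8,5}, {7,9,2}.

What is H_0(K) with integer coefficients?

K has 9 vertices, 20 edges, 10 triangles.
rank ∂_0 = 0, rank ∂_1 = 8 ⇒ b_0 = 9 − 0 − 8 = 1; all invariant factors of ∂_1 are 1 so no torsion. So H_0 = Z.

H_0 ≅ Z.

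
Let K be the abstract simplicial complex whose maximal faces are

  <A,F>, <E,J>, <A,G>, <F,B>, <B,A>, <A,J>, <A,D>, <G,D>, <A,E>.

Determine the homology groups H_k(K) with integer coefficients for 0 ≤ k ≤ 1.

H_0 ≅ Z,  H_1 ≅ Z^3.

Take the total order A < B < D < E < F < G < J on the vertex set. Then K (dimension 1) consists of the simplices:

  0-simplices (7): A, B, D, E, F, G, J
  1-simplices (9): AB, AD, AE, AF, AG, AJ, BF, DG, EJ

so the chain groups are C_0 ≅ Z^7, C_1 ≅ Z^9.

Boundary ∂_1: C_1 → C_0 maps an edge to its endpoints' difference, ∂[p,q] = q − p. For instance
  ∂AB = B − A.
The resulting 7×9 matrix has rank 6, and its Smith normal form has invariant factors (1,1,1,1,1,1).

Reading off H_k = ker ∂_k / im ∂_{k+1}:

  H_0: rank C_0 − rank ∂_1 = 7 − 6 = 1, and the invariant factors of ∂_1 are all 1, so H_0 = Z.
  H_1: rank ker ∂_1 − rank ∂_2 = (9 − 6) − 0 = 3, and there is no ∂_2, so H_1 = Z^3.

As a check, the Euler characteristic is 7 − 9 = -2, which agrees with 1 − 3 = -2.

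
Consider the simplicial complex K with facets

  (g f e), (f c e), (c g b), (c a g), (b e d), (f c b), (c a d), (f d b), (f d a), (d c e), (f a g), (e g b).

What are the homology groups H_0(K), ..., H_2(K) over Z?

H_0 ≅ Z,  H_1 ≅ Z_2,  H_2 = 0.

K has 7 vertices, 18 edges, 12 triangles.
rank ∂_0 = 0, rank ∂_1 = 6 ⇒ b_0 = 7 − 0 − 6 = 1; all invariant factors of ∂_1 are 1 so no torsion. So H_0 ≅ Z.
rank ∂_1 = 6, rank ∂_2 = 12 ⇒ b_1 = 18 − 6 − 12 = 0; ∂_2 has invariant factor(s) [2] giving torsion. So H_1 ≅ Z_2.
rank ∂_2 = 12, rank ∂_3 = 0 ⇒ b_2 = 12 − 12 − 0 = 0. So H_2 ≅ 0.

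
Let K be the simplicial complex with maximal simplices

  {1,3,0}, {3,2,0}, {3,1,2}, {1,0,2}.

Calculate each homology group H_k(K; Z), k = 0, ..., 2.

H_0 = Z,  H_1 = 0,  H_2 = Z.

Take the total order 0 < 1 < 2 < 3 on the vertex set. Then K (dimension 2) consists of the simplices:

  0-simplices (4): [0], [1], [2], [3]
  1-simplices (6): [0,1], [0,2], [0,3], [1,2], [1,3], [2,3]
  2-simplices (4): [0,1,2], [0,1,3], [0,2,3], [1,2,3]

so the chain groups are C_0 ≅ Z^4, C_1 ≅ Z^6, C_2 ≅ Z^4.

The boundary map ∂_1: C_1 → C_0 maps an edge to its endpoints' difference, ∂[p,q] = q − p. For instance
  ∂[0,1] = [1] − [0].
The 4×6 boundary matrix has rank 3 and Smith normal form diag(1,1,1).

Boundary ∂_2: C_2 → C_1 sends each 2-simplex [p,q,r] to [q,r] − [p,r] + [p,q]. For instance
  ∂[0,1,3] = [1,3] − [0,3] + [0,1],
  ∂[0,1,2] = [1,2] − [0,2] + [0,1].
The resulting 6×4 matrix has rank 3, and its Smith normal form has invariant factors (1,1,1).

Computing H_k = (kernel of ∂_k) / (image of ∂_{k+1}):

  H_0: rank C_0 − rank ∂_1 = 4 − 3 = 1, and the invariant factors of ∂_1 are all 1, so H_0 = Z.
  H_1: rank ker ∂_1 − rank ∂_2 = (6 − 3) − 3 = 0, and the invariant factors of ∂_2 are all 1, so H_1 = 0.
  H_2: rank ker ∂_2 − rank ∂_3 = (4 − 3) − 0 = 1, and there is no ∂_3, so H_2 = Z.

As a check, the Euler characteristic is 4 − 6 + 4 = 2, which agrees with 1 − 0 + 1 = 2.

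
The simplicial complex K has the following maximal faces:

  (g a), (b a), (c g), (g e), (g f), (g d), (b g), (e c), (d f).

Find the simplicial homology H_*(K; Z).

Fix the vertex order a < b < c < d < e < f < g and write every simplex with vertices in increasing order. Then dim K = 1 and the simplices of K are:

  0-simplices (7): a, b, c, d, e, f, g
  1-simplices (9): ab, ag, bg, ce, cg, df, dg, eg, fg

Hence C_0 ≅ Z^7, C_1 ≅ Z^9.

∂_1: C_1 → C_0 sends each edge [p,q] (with p < q) to q − p.
The 7×9 boundary matrix has rank 6 and Smith normal form diag(1,1,1,1,1,1).

Reading off H_k = ker ∂_k / im ∂_{k+1}:

  H_0: rank C_0 − rank ∂_1 = 7 − 6 = 1, and the invariant factors of ∂_1 are all 1, so H_0 ≅ Z.
  H_1: rank ker ∂_1 − rank ∂_2 = (9 − 6) − 0 = 3, and there is no ∂_2, so H_1 ≅ Z^3.

As a check, the Euler characteristic is 7 − 9 = -2, which agrees with 1 − 3 = -2.

H_0 = Z,  H_1 = Z^3.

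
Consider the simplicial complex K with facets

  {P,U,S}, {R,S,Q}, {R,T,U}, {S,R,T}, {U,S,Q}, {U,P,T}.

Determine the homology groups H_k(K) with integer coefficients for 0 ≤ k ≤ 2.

Order the vertices as P < Q < R < S < T < U. Listing each simplex with vertices in this order, K has dimension 2 with simplices:

  0-simplices (6): P, Q, R, S, T, U
  1-simplices (12): PS, PT, PU, QR, QS, QU, RS, RT, RU, ST, SU, TU
  2-simplices (6): PSU, PTU, QRS, QSU, RST, RTU

so the chain groups are C_0 ≅ Z^6, C_1 ≅ Z^12, C_2 ≅ Z^6.

∂_1: C_1 → C_0 is given by ∂[p,q] = [q] − [p].
As a 6×12 matrix over Z this has rank 5, with invariant factors (1,1,1,1,1).

The boundary map ∂_2: C_2 → C_1 maps a triangle to the signed sum of its edges. For instance
  ∂PTU = TU − PU + PT,
  ∂RST = ST − RT + RS.
This gives a 12×6 integer matrix of rank 6; reducing to Smith normal form yields diagonal entries (1,1,1,1,1,1).

Computing H_k = (kernel of ∂_k) / (image of ∂_{k+1}):

  H_0: rank C_0 − rank ∂_1 = 6 − 5 = 1, and the invariant factors of ∂_1 are all 1, so H_0 ≅ Z.
  H_1: rank ker ∂_1 − rank ∂_2 = (12 − 5) − 6 = 1, and the invariant factors of ∂_2 are all 1, so H_1 ≅ Z.
  H_2: rank ker ∂_2 − rank ∂_3 = (6 − 6) − 0 = 0, and there is no ∂_3, so H_2 ≅ 0.

As a check, the Euler characteristic is 6 − 12 + 6 = 0, which agrees with 1 − 1 + 0 = 0.

H_0 ≅ Z,  H_1 ≅ Z,  H_2 = 0.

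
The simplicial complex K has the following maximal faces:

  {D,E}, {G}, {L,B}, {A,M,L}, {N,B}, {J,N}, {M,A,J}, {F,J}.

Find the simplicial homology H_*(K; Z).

H_0 ≅ Z^3,  H_1 ≅ Z,  H_2 = 0.

Fix the vertex order A < B < D < E < F < G < J < L < M < N and write every simplex with vertices in increasing order. Then dim K = 2 and the simplices of K are:

  0-simplices (10): A, B, D, E, F, G, J, L, M, N
  1-simplices (10): AJ, AL, AM, BL, BN, DE, FJ, JM, JN, LM
  2-simplices (2): AJM, ALM

so the chain groups are C_0 ≅ Z^10, C_1 ≅ Z^10, C_2 ≅ Z^2.

Boundary ∂_1: C_1 → C_0 sends each edge [p,q] (with p < q) to q − p.
The 10×10 boundary matrix has rank 7 and Smith normal form diag(1,1,1,1,1,1,1).

Boundary ∂_2: C_2 → C_1 acts by ∂[p,q,r] = [q,r] − [p,r] + [p,q]. For instance
  ∂ALM = LM − AM + AL,
  ∂AJM = JM − AM + AJ.
This gives a 10×2 integer matrix of rank 2; reducing to Smith normal form yields diagonal entries (1,1).

Now H_k = ker ∂_k / im ∂_{k+1}, so:

  H_0: rank C_0 − rank ∂_1 = 10 − 7 = 3, and the invariant factors of ∂_1 are all 1, so H_0 = Z^3.
  H_1: rank ker ∂_1 − rank ∂_2 = (10 − 7) − 2 = 1, and the invariant factors of ∂_2 are all 1, so H_1 = Z.
  H_2: rank ker ∂_2 − rank ∂_3 = (2 − 2) − 0 = 0, and there is no ∂_3, so H_2 = 0.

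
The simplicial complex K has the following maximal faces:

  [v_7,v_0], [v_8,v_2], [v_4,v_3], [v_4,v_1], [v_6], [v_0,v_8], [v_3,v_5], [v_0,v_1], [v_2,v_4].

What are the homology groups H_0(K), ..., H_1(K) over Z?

H_0 ≅ Z^2,  H_1 ≅ Z.

K has 9 vertices, 8 edges.
rank ∂_0 = 0, rank ∂_1 = 7 ⇒ b_0 = 9 − 0 − 7 = 2; all invariant factors of ∂_1 are 1 so no torsion. So H_0 = Z^2.
rank ∂_1 = 7, rank ∂_2 = 0 ⇒ b_1 = 8 − 7 − 0 = 1. So H_1 = Z.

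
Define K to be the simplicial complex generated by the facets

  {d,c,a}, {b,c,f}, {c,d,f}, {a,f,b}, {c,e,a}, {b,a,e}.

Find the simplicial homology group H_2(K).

We work with the vertex ordering a < b < c < d < e < f. The simplices of K, each written with vertices in increasing order, are:

  0-simplices (6): a, b, c, d, e, f
  1-simplices (12): ab, ac, ad, ae, af, bc, be, bf, cd, ce, cf, df
  2-simplices (6): abe, abf, acd, ace, bcf, cdf

Hence C_0 ≅ Z^6, C_1 ≅ Z^12, C_2 ≅ Z^6.

Boundary ∂_1: C_1 → C_0 maps an edge to its endpoints' difference, ∂[p,q] = q − p. For instance
  ∂ad = d − a.
This gives a 6×12 integer matrix of rank 5; reducing to Smith normal form yields diagonal entries (1,1,1,1,1).

The boundary map ∂_2: C_2 → C_1 acts by ∂[p,q,r] = [q,r] − [p,r] + [p,q]. For instance
  ∂bcf = cf − bf + bc,
  ∂ace = ce − ae + ac.
The 12×6 boundary matrix has rank 6 and Smith normal form diag(1,1,1,1,1,1).

Now H_k = ker ∂_k / im ∂_{k+1}, so:

  H_2: rank ker ∂_2 − rank ∂_3 = (6 − 6) − 0 = 0, and there is no ∂_3, so H_2 ≅ 0.

H_2 = 0.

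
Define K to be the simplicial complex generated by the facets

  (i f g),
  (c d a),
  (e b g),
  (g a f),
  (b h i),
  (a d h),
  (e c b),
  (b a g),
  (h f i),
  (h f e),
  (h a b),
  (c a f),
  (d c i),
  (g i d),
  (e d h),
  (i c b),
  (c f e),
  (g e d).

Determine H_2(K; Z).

Fix the vertex order a < b < c < d < e < f < g < h < i and write every simplex with vertices in increasing order. Then dim K = 2 and the simplices of K are:

  0-simplices (9): a, b, c, d, e, f, g, h, i
  1-simplices (27): ab, ac, ad, af, ag, ah, bc, be, bg, bh, bi, cd, ce, cf, ci, de, dg, dh, di, ef, eg, eh, fg, fh, fi, gi, hi
  2-simplices (18): abg, abh, acd, acf, adh, afg, bce, bci, beg, bhi, cdi, cef, deg, deh, dgi, efh, fgi, fhi

giving chain groups C_0 ≅ Z^9, C_1 ≅ Z^27, C_2 ≅ Z^18.

∂_1: C_1 → C_0 is given by ∂[p,q] = [q] − [p]. For instance
  ∂bg = g − b.
The resulting 9×27 matrix has rank 8, and its Smith normal form has invariant factors (1,1,1,1,1,1,1,1).

∂_2: C_2 → C_1 maps a triangle to the signed sum of its edges. For instance
  ∂efh = fh − eh + ef,
  ∂cdi = di − ci + cd.
The 27×18 boundary matrix has rank 17 and Smith normal form diag(1,1,1,1,1,1,1,1,1,1,1,1,1,1,1,1,1).

Computing H_k = (kernel of ∂_k) / (image of ∂_{k+1}):

  H_2: rank ker ∂_2 − rank ∂_3 = (18 − 17) − 0 = 1, and there is no ∂_3, so H_2 = Z.

H_2 ≅ Z.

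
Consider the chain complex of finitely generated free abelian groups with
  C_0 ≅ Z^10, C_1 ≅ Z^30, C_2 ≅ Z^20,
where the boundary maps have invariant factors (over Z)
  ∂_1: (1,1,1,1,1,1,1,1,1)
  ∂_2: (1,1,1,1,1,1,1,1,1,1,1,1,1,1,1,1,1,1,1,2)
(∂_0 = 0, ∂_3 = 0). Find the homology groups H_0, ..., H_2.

H_0 = Z,  H_1 = Z ⊕ Z/2Z,  H_2 = 0.

H_0: b_0 = 10 − 0 − 9 = 1; torsion from ∂_1 factors > 1: none. So H_0 = Z.
H_1: b_1 = 30 − 9 − 20 = 1; torsion from ∂_2 factors > 1: [2]. So H_1 = Z ⊕ Z/2Z.
H_2: b_2 = 20 − 20 − 0 = 0; torsion from ∂_3 factors > 1: none. So H_2 = 0.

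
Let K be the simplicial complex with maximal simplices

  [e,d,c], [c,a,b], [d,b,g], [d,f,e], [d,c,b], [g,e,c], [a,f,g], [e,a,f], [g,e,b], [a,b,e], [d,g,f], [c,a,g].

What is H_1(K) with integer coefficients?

H_1 = Z/2Z.

K has 7 vertices, 18 edges, 12 triangles.
rank ∂_1 = 6, rank ∂_2 = 12 ⇒ b_1 = 18 − 6 − 12 = 0; ∂_2 has invariant factor(s) [2] giving torsion. So H_1 = Z/2Z.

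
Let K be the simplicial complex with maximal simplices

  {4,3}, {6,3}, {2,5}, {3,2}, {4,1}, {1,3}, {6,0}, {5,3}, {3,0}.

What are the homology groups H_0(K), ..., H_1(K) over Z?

K has 7 vertices, 9 edges.
rank ∂_0 = 0, rank ∂_1 = 6 ⇒ b_0 = 7 − 0 − 6 = 1; all invariant factors of ∂_1 are 1 so no torsion. So H_0 ≅ Z.
rank ∂_1 = 6, rank ∂_2 = 0 ⇒ b_1 = 9 − 6 − 0 = 3. So H_1 ≅ Z^3.

H_0 ≅ Z,  H_1 ≅ Z^3.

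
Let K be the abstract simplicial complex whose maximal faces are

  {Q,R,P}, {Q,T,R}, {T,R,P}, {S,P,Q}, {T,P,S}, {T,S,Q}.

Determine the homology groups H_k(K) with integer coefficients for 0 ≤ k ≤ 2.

Order the vertices as P < Q < R < S < T. Listing each simplex with vertices in this order, K has dimension 2 with simplices:

  0-simplices (5): P, Q, R, S, T
  1-simplices (9): PQ, PR, PS, PT, QR, QS, QT, RT, ST
  2-simplices (6): PQR, PQS, PRT, PST, QRT, QST

giving chain groups C_0 ≅ Z^5, C_1 ≅ Z^9, C_2 ≅ Z^6.

Boundary ∂_1: C_1 → C_0 maps an edge to its endpoints' difference, ∂[p,q] = q − p.
This gives a 5×9 integer matrix of rank 4; reducing to Smith normal form yields diagonal entries (1,1,1,1).

Boundary ∂_2: C_2 → C_1 maps a triangle to the signed sum of its edges. For instance
  ∂PRT = RT − PT + PR,
  ∂QRT = RT − QT + QR.
The 9×6 boundary matrix has rank 5 and Smith normal form diag(1,1,1,1,1).

Now H_k = ker ∂_k / im ∂_{k+1}, so:

  H_0: rank C_0 − rank ∂_1 = 5 − 4 = 1, and the invariant factors of ∂_1 are all 1, so H_0 = Z.
  H_1: rank ker ∂_1 − rank ∂_2 = (9 − 4) − 5 = 0, and the invariant factors of ∂_2 are all 1, so H_1 = 0.
  H_2: rank ker ∂_2 − rank ∂_3 = (6 − 5) − 0 = 1, and there is no ∂_3, so H_2 = Z.

H_0 = Z,  H_1 = 0,  H_2 = Z.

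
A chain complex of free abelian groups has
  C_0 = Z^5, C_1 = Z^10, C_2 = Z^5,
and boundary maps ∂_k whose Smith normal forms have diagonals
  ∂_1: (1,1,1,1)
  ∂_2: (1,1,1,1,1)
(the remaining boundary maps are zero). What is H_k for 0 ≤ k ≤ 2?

H_0: b_0 = 5 − 0 − 4 = 1; torsion from ∂_1 factors > 1: none. So H_0 ≅ Z.
H_1: b_1 = 10 − 4 − 5 = 1; torsion from ∂_2 factors > 1: none. So H_1 ≅ Z.
H_2: b_2 = 5 − 5 − 0 = 0; torsion from ∂_3 factors > 1: none. So H_2 ≅ 0.

H_0 ≅ Z,  H_1 ≅ Z,  H_2 = 0.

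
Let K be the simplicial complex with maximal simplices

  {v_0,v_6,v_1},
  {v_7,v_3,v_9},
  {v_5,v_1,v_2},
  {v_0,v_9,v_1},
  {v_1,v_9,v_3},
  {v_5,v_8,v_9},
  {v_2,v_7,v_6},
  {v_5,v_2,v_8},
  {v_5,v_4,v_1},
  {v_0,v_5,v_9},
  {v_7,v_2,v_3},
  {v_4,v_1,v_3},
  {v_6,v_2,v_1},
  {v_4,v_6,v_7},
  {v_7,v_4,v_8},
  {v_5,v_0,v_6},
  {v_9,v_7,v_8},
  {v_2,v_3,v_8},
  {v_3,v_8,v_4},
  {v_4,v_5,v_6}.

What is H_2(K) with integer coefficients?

Order the vertices as v_0 < v_1 < v_2 < v_3 < v_4 < v_5 < v_6 < v_7 < v_8 < v_9. Listing each simplex with vertices in this order, K has dimension 2 with simplices:

  0-simplices (10): [v_0], [v_1], [v_2], [v_3], [v_4], [v_5], [v_6], [v_7], [v_8], [v_9]
  1-simplices (30): (30 of them)
  2-simplices (20): (20 of them)

Hence C_0 ≅ Z^10, C_1 ≅ Z^30, C_2 ≅ Z^20.

Boundary ∂_1: C_1 → C_0 sends each edge [p,q] (with p < q) to q − p.
This gives a 10×30 integer matrix of rank 9; reducing to Smith normal form yields diagonal entries (1,1,1,1,1,1,1,1,1).

Boundary ∂_2: C_2 → C_1 sends each 2-simplex [p,q,r] to [q,r] − [p,r] + [p,q]. For instance
  ∂[v_4,v_6,v_7] = [v_6,v_7] − [v_4,v_7] + [v_4,v_6],
  ∂[v_4,v_7,v_8] = [v_7,v_8] − [v_4,v_8] + [v_4,v_7].
The resulting 30×20 matrix has rank 20, and its Smith normal form has invariant factors (1,1,1,1,1,1,1,1,1,1,1,1,1,1,1,1,1,1,1,2).

Now H_k = ker ∂_k / im ∂_{k+1}, so:

  H_2: rank ker ∂_2 − rank ∂_3 = (20 − 20) − 0 = 0, and there is no ∂_3, so H_2 = 0.

H_2 = 0.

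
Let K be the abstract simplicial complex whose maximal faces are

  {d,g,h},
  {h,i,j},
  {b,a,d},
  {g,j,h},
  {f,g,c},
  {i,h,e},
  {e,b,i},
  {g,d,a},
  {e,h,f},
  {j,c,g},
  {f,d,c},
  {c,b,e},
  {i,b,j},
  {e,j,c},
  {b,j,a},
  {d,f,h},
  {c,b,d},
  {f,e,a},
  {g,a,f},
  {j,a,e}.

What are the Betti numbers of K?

Take the total order a < b < c < d < e < f < g < h < i < j on the vertex set. Then K (dimension 2) consists of the simplices:

  0-simplices (10): a, b, c, d, e, f, g, h, i, j
  1-simplices (30): ab, ad, ae, af, ag, aj, bc, bd, be, bi, bj, cd, ce, cf, cg, cj, df, dg, dh, ef, eh, ei, ej, fg, fh, gh, gj, hi, hj, ij
  2-simplices (20): abd, abj, adg, aef, aej, afg, bcd, bce, bei, bij, cdf, cej, cfg, cgj, dfh, dgh, efh, ehi, ghj, hij

so the chain groups are C_0 ≅ Z^10, C_1 ≅ Z^30, C_2 ≅ Z^20.

∂_1: C_1 → C_0 sends each edge [p,q] (with p < q) to q − p. For instance
  ∂cd = d − c.
The resulting 10×30 matrix has rank 9, and its Smith normal form has invariant factors (1,1,1,1,1,1,1,1,1).

The boundary map ∂_2: C_2 → C_1 acts by ∂[p,q,r] = [q,r] − [p,r] + [p,q]. For instance
  ∂bcd = cd − bd + bc,
  ∂hij = ij − hj + hi.
This gives a 30×20 integer matrix of rank 20; reducing to Smith normal form yields diagonal entries (1,1,1,1,1,1,1,1,1,1,1,1,1,1,1,1,1,1,1,2).

From H_k ≅ ker(∂_k) / im(∂_{k+1}) we obtain:

  H_0: rank C_0 − rank ∂_1 = 10 − 9 = 1, and the invariant factors of ∂_1 are all 1, so H_0 = Z.
  H_1: rank ker ∂_1 − rank ∂_2 = (30 − 9) − 20 = 1, and ∂_2 has invariant factor 2 > 1, so H_1 = Z ⊕ Z/2.
  H_2: rank ker ∂_2 − rank ∂_3 = (20 − 20) − 0 = 0, and there is no ∂_3, so H_2 = 0.

As a check, the Euler characteristic is 10 − 30 + 20 = 0, which agrees with 1 − 1 + 0 = 0.

Hence the Betti numbers are b_0 = 1, b_1 = 1, b_2 = 0.

b_0 = 1, b_1 = 1, b_2 = 0.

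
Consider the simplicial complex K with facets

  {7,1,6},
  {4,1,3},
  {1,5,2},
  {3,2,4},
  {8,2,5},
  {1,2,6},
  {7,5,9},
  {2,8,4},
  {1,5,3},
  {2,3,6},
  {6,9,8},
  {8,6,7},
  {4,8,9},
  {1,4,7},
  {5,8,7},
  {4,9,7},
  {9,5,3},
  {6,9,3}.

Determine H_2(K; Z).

H_2 = 0.

Order the vertices as 1 < 2 < 3 < 4 < 5 < 6 < 7 < 8 < 9. Listing each simplex with vertices in this order, K has dimension 2 with simplices:

  0-simplices (9): [1], [2], [3], [4], [5], [6], [7], [8], [9]
  1-simplices (27): (27 of them)
  2-simplices (18): [1,2,5], [1,2,6], [1,3,4], [1,3,5], [1,4,7], [1,6,7], [2,3,4], [2,3,6], [2,4,8], [2,5,8], [3,5,9], [3,6,9], [4,7,9], [4,8,9], [5,7,8], [5,7,9], [6,7,8], [6,8,9]

Hence C_0 ≅ Z^9, C_1 ≅ Z^27, C_2 ≅ Z^18.

The boundary map ∂_1: C_1 → C_0 sends each edge [p,q] (with p < q) to q − p.
The 9×27 boundary matrix has rank 8 and Smith normal form diag(1,1,1,1,1,1,1,1).

∂_2: C_2 → C_1 acts by ∂[p,q,r] = [q,r] − [p,r] + [p,q]. For instance
  ∂[1,6,7] = [6,7] − [1,7] + [1,6],
  ∂[3,6,9] = [6,9] − [3,9] + [3,6].
The 27×18 boundary matrix has rank 18 and Smith normal form diag(1,1,1,1,1,1,1,1,1,1,1,1,1,1,1,1,1,2).

From H_k ≅ ker(∂_k) / im(∂_{k+1}) we obtain:

  H_2: rank ker ∂_2 − rank ∂_3 = (18 − 18) − 0 = 0, and there is no ∂_3, so H_2 ≅ 0.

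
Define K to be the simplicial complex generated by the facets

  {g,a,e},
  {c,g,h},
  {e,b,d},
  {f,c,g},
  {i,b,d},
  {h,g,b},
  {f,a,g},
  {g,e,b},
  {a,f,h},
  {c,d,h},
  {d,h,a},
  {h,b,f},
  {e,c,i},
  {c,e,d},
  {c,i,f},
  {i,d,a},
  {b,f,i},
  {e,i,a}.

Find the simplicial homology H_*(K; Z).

We work with the vertex ordering a < b < c < d < e < f < g < h < i. The simplices of K, each written with vertices in increasing order, are:

  0-simplices (9): a, b, c, d, e, f, g, h, i
  1-simplices (27): ad, ae, af, ag, ah, ai, bd, be, bf, bg, bh, bi, cd, ce, cf, cg, ch, ci, de, dh, di, eg, ei, fg, fh, fi, gh
  2-simplices (18): adh, adi, aeg, aei, afg, afh, bde, bdi, beg, bfh, bfi, bgh, cde, cdh, cei, cfg, cfi, cgh

so the chain groups are C_0 ≅ Z^9, C_1 ≅ Z^27, C_2 ≅ Z^18.

The boundary map ∂_1: C_1 → C_0 maps an edge to its endpoints' difference, ∂[p,q] = q − p. For instance
  ∂fi = i − f.
As a 9×27 matrix over Z this has rank 8, with invariant factors (1,1,1,1,1,1,1,1).

The boundary map ∂_2: C_2 → C_1 maps a triangle to the signed sum of its edges. For instance
  ∂afg = fg − ag + af,
  ∂bgh = gh − bh + bg.
The resulting 27×18 matrix has rank 18, and its Smith normal form has invariant factors (1,1,1,1,1,1,1,1,1,1,1,1,1,1,1,1,1,2).

Computing H_k = (kernel of ∂_k) / (image of ∂_{k+1}):

  H_0: rank C_0 − rank ∂_1 = 9 − 8 = 1, and the invariant factors of ∂_1 are all 1, so H_0 ≅ Z.
  H_1: rank ker ∂_1 − rank ∂_2 = (27 − 8) − 18 = 1, and ∂_2 has invariant factor 2 > 1, so H_1 ≅ Z ⊕ Z/2.
  H_2: rank ker ∂_2 − rank ∂_3 = (18 − 18) − 0 = 0, and there is no ∂_3, so H_2 ≅ 0.

(K is a triangulation of the Klein bottle.)

H_0 ≅ Z,  H_1 ≅ Z ⊕ Z/2,  H_2 = 0.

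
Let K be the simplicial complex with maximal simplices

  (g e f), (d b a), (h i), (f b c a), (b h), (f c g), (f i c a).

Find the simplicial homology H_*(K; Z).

H_0 = Z,  H_1 = Z,  H_2 = 0,  H_3 = 0.

Fix the vertex order a < b < c < d < e < f < g < h < i and write every simplex with vertices in increasing order. Then dim K = 3 and the simplices of K are:

  0-simplices (9): a, b, c, d, e, f, g, h, i
  1-simplices (17): ab, ac, ad, af, ai, bc, bd, bf, bh, cf, cg, ci, ef, eg, fg, fi, hi
  2-simplices (10): abc, abd, abf, acf, aci, afi, bcf, cfg, cfi, efg
  3-simplices (2): abcf, acfi

so the chain groups are C_0 ≅ Z^9, C_1 ≅ Z^17, C_2 ≅ Z^10, C_3 ≅ Z^2.

The boundary map ∂_1: C_1 → C_0 maps an edge to its endpoints' difference, ∂[p,q] = q − p. For instance
  ∂cg = g − c.
The 9×17 boundary matrix has rank 8 and Smith normal form diag(1,1,1,1,1,1,1,1).

Boundary ∂_2: C_2 → C_1 sends each 2-simplex [p,q,r] to [q,r] − [p,r] + [p,q]. For instance
  ∂cfi = fi − ci + cf,
  ∂abd = bd − ad + ab.
This gives a 17×10 integer matrix of rank 8; reducing to Smith normal form yields diagonal entries (1,1,1,1,1,1,1,1).

Boundary ∂_3: C_3 → C_2 sends each 3-simplex σ to the alternating sum Σ_i (−1)^i (σ with its i-th vertex removed). For instance
  ∂abcf = bcf − acf + abf − abc,
  ∂acfi = cfi − afi + aci − acf.
As a 10×2 matrix over Z this has rank 2, with invariant factors (1,1).

Reading off H_k = ker ∂_k / im ∂_{k+1}:

  H_0: rank C_0 − rank ∂_1 = 9 − 8 = 1, and the invariant factors of ∂_1 are all 1, so H_0 = Z.
  H_1: rank ker ∂_1 − rank ∂_2 = (17 − 8) − 8 = 1, and the invariant factors of ∂_2 are all 1, so H_1 = Z.
  H_2: rank ker ∂_2 − rank ∂_3 = (10 − 8) − 2 = 0, and the invariant factors of ∂_3 are all 1, so H_2 = 0.
  H_3: rank ker ∂_3 − rank ∂_4 = (2 − 2) − 0 = 0, and there is no ∂_4, so H_3 = 0.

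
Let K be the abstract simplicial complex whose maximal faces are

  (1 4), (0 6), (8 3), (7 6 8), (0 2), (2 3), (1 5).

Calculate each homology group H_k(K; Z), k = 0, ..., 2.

H_0 = Z^2,  H_1 = Z,  H_2 = 0.

Fix the vertex order 0 < 1 < 2 < 3 < 4 < 5 < 6 < 7 < 8 and write every simplex with vertices in increasing order. Then dim K = 2 and the simplices of K are:

  0-simplices (9): [0], [1], [2], [3], [4], [5], [6], [7], [8]
  1-simplices (9): [0,2], [0,6], [1,4], [1,5], [2,3], [3,8], [6,7], [6,8], [7,8]
  2-simplices (1): [6,7,8]

giving chain groups C_0 ≅ Z^9, C_1 ≅ Z^9, C_2 ≅ Z^1.

The boundary map ∂_1: C_1 → C_0 is given by ∂[p,q] = [q] − [p]. For instance
  ∂[6,8] = [8] − [6].
This gives a 9×9 integer matrix of rank 7; reducing to Smith normal form yields diagonal entries (1,1,1,1,1,1,1).

∂_2: C_2 → C_1 acts by ∂[p,q,r] = [q,r] − [p,r] + [p,q]. For instance
  ∂[6,7,8] = [7,8] − [6,8] + [6,7].
As a 9×1 matrix over Z this has rank 1, with invariant factors (1).

Now H_k = ker ∂_k / im ∂_{k+1}, so:

  H_0: rank C_0 − rank ∂_1 = 9 − 7 = 2, and the invariant factors of ∂_1 are all 1, so H_0 = Z^2.
  H_1: rank ker ∂_1 − rank ∂_2 = (9 − 7) − 1 = 1, and the invariant factors of ∂_2 are all 1, so H_1 = Z.
  H_2: rank ker ∂_2 − rank ∂_3 = (1 − 1) − 0 = 0, and there is no ∂_3, so H_2 = 0.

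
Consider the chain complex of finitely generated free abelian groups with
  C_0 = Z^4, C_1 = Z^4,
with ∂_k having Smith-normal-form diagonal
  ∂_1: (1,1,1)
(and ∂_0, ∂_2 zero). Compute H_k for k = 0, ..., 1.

H_0: b_0 = 4 − 0 − 3 = 1; torsion from ∂_1 factors > 1: none. So H_0 ≅ Z.
H_1: b_1 = 4 − 3 − 0 = 1; torsion from ∂_2 factors > 1: none. So H_1 ≅ Z.

H_0 ≅ Z,  H_1 ≅ Z.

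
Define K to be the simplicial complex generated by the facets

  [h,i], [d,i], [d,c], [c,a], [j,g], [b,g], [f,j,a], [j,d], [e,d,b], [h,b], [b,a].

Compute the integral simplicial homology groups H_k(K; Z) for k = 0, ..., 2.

H_0 ≅ Z,  H_1 ≅ Z^4,  H_2 = 0.

Take the total order a < b < c < d < e < f < g < h < i < j on the vertex set. Then K (dimension 2) consists of the simplices:

  0-simplices (10): a, b, c, d, e, f, g, h, i, j
  1-simplices (15): ab, ac, af, aj, bd, be, bg, bh, cd, de, di, dj, fj, gj, hi
  2-simplices (2): afj, bde

so the chain groups are C_0 ≅ Z^10, C_1 ≅ Z^15, C_2 ≅ Z^2.

The boundary map ∂_1: C_1 → C_0 sends each edge [p,q] (with p < q) to q − p.
The resulting 10×15 matrix has rank 9, and its Smith normal form has invariant factors (1,1,1,1,1,1,1,1,1).

The boundary map ∂_2: C_2 → C_1 acts by ∂[p,q,r] = [q,r] − [p,r] + [p,q]. For instance
  ∂bde = de − be + bd,
  ∂afj = fj − aj + af.
As a 15×2 matrix over Z this has rank 2, with invariant factors (1,1).

Computing H_k = (kernel of ∂_k) / (image of ∂_{k+1}):

  H_0: rank C_0 − rank ∂_1 = 10 − 9 = 1, and the invariant factors of ∂_1 are all 1, so H_0 = Z.
  H_1: rank ker ∂_1 − rank ∂_2 = (15 − 9) − 2 = 4, and the invariant factors of ∂_2 are all 1, so H_1 = Z^4.
  H_2: rank ker ∂_2 − rank ∂_3 = (2 − 2) − 0 = 0, and there is no ∂_3, so H_2 = 0.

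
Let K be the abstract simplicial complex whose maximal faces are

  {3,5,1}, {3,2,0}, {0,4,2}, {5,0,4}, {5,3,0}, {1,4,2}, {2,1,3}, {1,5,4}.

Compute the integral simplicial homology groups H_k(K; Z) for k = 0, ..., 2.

H_0 = Z,  H_1 = 0,  H_2 = Z.

Fix the vertex order 0 < 1 < 2 < 3 < 4 < 5 and write every simplex with vertices in increasing order. Then dim K = 2 and the simplices of K are:

  0-simplices (6): [0], [1], [2], [3], [4], [5]
  1-simplices (12): [0,2], [0,3], [0,4], [0,5], [1,2], [1,3], [1,4], [1,5], [2,3], [2,4], [3,5], [4,5]
  2-simplices (8): [0,2,3], [0,2,4], [0,3,5], [0,4,5], [1,2,3], [1,2,4], [1,3,5], [1,4,5]

giving chain groups C_0 ≅ Z^6, C_1 ≅ Z^12, C_2 ≅ Z^8.

∂_1: C_1 → C_0 is given by ∂[p,q] = [q] − [p].
The 6×12 boundary matrix has rank 5 and Smith normal form diag(1,1,1,1,1).

The boundary map ∂_2: C_2 → C_1 acts by ∂[p,q,r] = [q,r] − [p,r] + [p,q]. For instance
  ∂[1,2,4] = [2,4] − [1,4] + [1,2],
  ∂[0,2,3] = [2,3] − [0,3] + [0,2].
The 12×8 boundary matrix has rank 7 and Smith normal form diag(1,1,1,1,1,1,1).

Now H_k = ker ∂_k / im ∂_{k+1}, so:

  H_0: rank C_0 − rank ∂_1 = 6 − 5 = 1, and the invariant factors of ∂_1 are all 1, so H_0 = Z.
  H_1: rank ker ∂_1 − rank ∂_2 = (12 − 5) − 7 = 0, and the invariant factors of ∂_2 are all 1, so H_1 = 0.
  H_2: rank ker ∂_2 − rank ∂_3 = (8 − 7) − 0 = 1, and there is no ∂_3, so H_2 = Z.

(K is a triangulation of the 2-sphere S^2.)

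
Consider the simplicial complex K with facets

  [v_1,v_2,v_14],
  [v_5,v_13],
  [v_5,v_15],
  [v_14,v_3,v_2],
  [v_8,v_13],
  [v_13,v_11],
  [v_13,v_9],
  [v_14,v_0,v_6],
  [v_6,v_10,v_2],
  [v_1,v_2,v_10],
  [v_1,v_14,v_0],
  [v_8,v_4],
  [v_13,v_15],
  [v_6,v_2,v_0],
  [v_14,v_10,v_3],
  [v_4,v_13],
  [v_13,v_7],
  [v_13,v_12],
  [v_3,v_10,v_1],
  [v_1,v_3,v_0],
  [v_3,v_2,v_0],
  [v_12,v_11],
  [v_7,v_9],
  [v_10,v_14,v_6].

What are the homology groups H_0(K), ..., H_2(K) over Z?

Take the total order v_0 < v_1 < v_2 < v_3 < v_4 < v_5 < v_6 < v_7 < v_8 < v_9 < v_10 < v_11 < v_12 < v_13 < v_14 < v_15 on the vertex set. Then K (dimension 2) consists of the simplices:

  0-simplices (16): [v_0], [v_1], [v_2], [v_3], [v_4], [v_5], [v_6], [v_7], [v_8], [v_9], [v_10], [v_11], [v_12], [v_13], [v_14], [v_15]
  1-simplices (30): (30 of them)
  2-simplices (12): (12 of them)

Hence C_0 ≅ Z^16, C_1 ≅ Z^30, C_2 ≅ Z^12.

Boundary ∂_1: C_1 → C_0 sends each edge [p,q] (with p < q) to q − p. For instance
  ∂[v_2,v_3] = [v_3] − [v_2].
This gives a 16×30 integer matrix of rank 14; reducing to Smith normal form yields diagonal entries (1,1,1,1,1,1,1,1,1,1,1,1,1,1).

Boundary ∂_2: C_2 → C_1 sends each 2-simplex [p,q,r] to [q,r] − [p,r] + [p,q]. For instance
  ∂[v_3,v_10,v_14] = [v_10,v_14] − [v_3,v_14] + [v_3,v_10],
  ∂[v_0,v_2,v_6] = [v_2,v_6] − [v_0,v_6] + [v_0,v_2].
The resulting 30×12 matrix has rank 12, and its Smith normal form has invariant factors (1,1,1,1,1,1,1,1,1,1,1,2).

Reading off H_k = ker ∂_k / im ∂_{k+1}:

  H_0: rank C_0 − rank ∂_1 = 16 − 14 = 2, and the invariant factors of ∂_1 are all 1, so H_0 = Z^2.
  H_1: rank ker ∂_1 − rank ∂_2 = (30 − 14) − 12 = 4, and ∂_2 has invariant factor 2 > 1, so H_1 = Z^4 × Z/2.
  H_2: rank ker ∂_2 − rank ∂_3 = (12 − 12) − 0 = 0, and there is no ∂_3, so H_2 = 0.

(K is a triangulation of the disjoint union of the real projective plane RP^2 and a wedge of 4 circles.)

H_0 = Z^2,  H_1 = Z^4 × Z/2,  H_2 = 0.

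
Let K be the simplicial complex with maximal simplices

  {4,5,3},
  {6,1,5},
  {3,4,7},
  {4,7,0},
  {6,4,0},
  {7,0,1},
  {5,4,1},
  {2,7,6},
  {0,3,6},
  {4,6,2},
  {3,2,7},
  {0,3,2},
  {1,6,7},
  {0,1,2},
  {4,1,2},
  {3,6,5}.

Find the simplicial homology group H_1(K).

H_1 = Z^2.

Take the total order 0 < 1 < 2 < 3 < 4 < 5 < 6 < 7 on the vertex set. Then K (dimension 2) consists of the simplices:

  0-simplices (8): [0], [1], [2], [3], [4], [5], [6], [7]
  1-simplices (24): (24 of them)
  2-simplices (16): [0,1,2], [0,1,7], [0,2,3], [0,3,6], [0,4,6], [0,4,7], [1,2,4], [1,4,5], [1,5,6], [1,6,7], [2,3,7], [2,4,6], [2,6,7], [3,4,5], [3,4,7], [3,5,6]

Hence C_0 ≅ Z^8, C_1 ≅ Z^24, C_2 ≅ Z^16.

∂_1: C_1 → C_0 is given by ∂[p,q] = [q] − [p]. For instance
  ∂[0,2] = [2] − [0].
This gives a 8×24 integer matrix of rank 7; reducing to Smith normal form yields diagonal entries (1,1,1,1,1,1,1).

The boundary map ∂_2: C_2 → C_1 acts by ∂[p,q,r] = [q,r] − [p,r] + [p,q]. For instance
  ∂[0,4,7] = [4,7] − [0,7] + [0,4],
  ∂[1,6,7] = [6,7] − [1,7] + [1,6].
As a 24×16 matrix over Z this has rank 15, with invariant factors (1,1,1,1,1,1,1,1,1,1,1,1,1,1,1).

Now H_k = ker ∂_k / im ∂_{k+1}, so:

  H_1: rank ker ∂_1 − rank ∂_2 = (24 − 7) − 15 = 2, and the invariant factors of ∂_2 are all 1, so H_1 ≅ Z^2.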